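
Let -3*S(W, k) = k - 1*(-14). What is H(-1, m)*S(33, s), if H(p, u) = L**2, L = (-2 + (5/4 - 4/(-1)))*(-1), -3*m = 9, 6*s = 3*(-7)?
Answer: -1183/32 ≈ -36.969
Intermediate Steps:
s = -7/2 (s = (3*(-7))/6 = (1/6)*(-21) = -7/2 ≈ -3.5000)
S(W, k) = -14/3 - k/3 (S(W, k) = -(k - 1*(-14))/3 = -(k + 14)/3 = -(14 + k)/3 = -14/3 - k/3)
m = -3 (m = -1/3*9 = -3)
L = -13/4 (L = (-2 + (5*(1/4) - 4*(-1)))*(-1) = (-2 + (5/4 + 4))*(-1) = (-2 + 21/4)*(-1) = (13/4)*(-1) = -13/4 ≈ -3.2500)
H(p, u) = 169/16 (H(p, u) = (-13/4)**2 = 169/16)
H(-1, m)*S(33, s) = 169*(-14/3 - 1/3*(-7/2))/16 = 169*(-14/3 + 7/6)/16 = (169/16)*(-7/2) = -1183/32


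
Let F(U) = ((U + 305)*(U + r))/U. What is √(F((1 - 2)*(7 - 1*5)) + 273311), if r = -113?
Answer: √1162934/2 ≈ 539.20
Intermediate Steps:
F(U) = (-113 + U)*(305 + U)/U (F(U) = ((U + 305)*(U - 113))/U = ((305 + U)*(-113 + U))/U = ((-113 + U)*(305 + U))/U = (-113 + U)*(305 + U)/U)
√(F((1 - 2)*(7 - 1*5)) + 273311) = √((192 + (1 - 2)*(7 - 1*5) - 34465*1/((1 - 2)*(7 - 1*5))) + 273311) = √((192 - (7 - 5) - 34465*(-1/(7 - 5))) + 273311) = √((192 - 1*2 - 34465/((-1*2))) + 273311) = √((192 - 2 - 34465/(-2)) + 273311) = √((192 - 2 - 34465*(-½)) + 273311) = √((192 - 2 + 34465/2) + 273311) = √(34845/2 + 273311) = √(581467/2) = √1162934/2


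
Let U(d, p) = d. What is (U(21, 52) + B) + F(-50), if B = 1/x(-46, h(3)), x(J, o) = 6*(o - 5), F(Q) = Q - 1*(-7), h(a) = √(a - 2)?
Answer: -529/24 ≈ -22.042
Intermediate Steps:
h(a) = √(-2 + a)
F(Q) = 7 + Q (F(Q) = Q + 7 = 7 + Q)
x(J, o) = -30 + 6*o (x(J, o) = 6*(-5 + o) = -30 + 6*o)
B = -1/24 (B = 1/(-30 + 6*√(-2 + 3)) = 1/(-30 + 6*√1) = 1/(-30 + 6*1) = 1/(-30 + 6) = 1/(-24) = -1/24 ≈ -0.041667)
(U(21, 52) + B) + F(-50) = (21 - 1/24) + (7 - 50) = 503/24 - 43 = -529/24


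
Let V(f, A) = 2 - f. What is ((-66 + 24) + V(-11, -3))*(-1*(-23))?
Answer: -667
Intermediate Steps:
((-66 + 24) + V(-11, -3))*(-1*(-23)) = ((-66 + 24) + (2 - 1*(-11)))*(-1*(-23)) = (-42 + (2 + 11))*23 = (-42 + 13)*23 = -29*23 = -667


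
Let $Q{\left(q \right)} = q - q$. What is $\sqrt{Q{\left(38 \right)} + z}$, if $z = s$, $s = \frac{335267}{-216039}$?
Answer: $\frac{i \sqrt{72430747413}}{216039} \approx 1.2457 i$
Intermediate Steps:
$s = - \frac{335267}{216039}$ ($s = 335267 \left(- \frac{1}{216039}\right) = - \frac{335267}{216039} \approx -1.5519$)
$Q{\left(q \right)} = 0$
$z = - \frac{335267}{216039} \approx -1.5519$
$\sqrt{Q{\left(38 \right)} + z} = \sqrt{0 - \frac{335267}{216039}} = \sqrt{- \frac{335267}{216039}} = \frac{i \sqrt{72430747413}}{216039}$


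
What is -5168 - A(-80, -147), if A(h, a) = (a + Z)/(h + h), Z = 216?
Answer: -826811/160 ≈ -5167.6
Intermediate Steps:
A(h, a) = (216 + a)/(2*h) (A(h, a) = (a + 216)/(h + h) = (216 + a)/((2*h)) = (216 + a)*(1/(2*h)) = (216 + a)/(2*h))
-5168 - A(-80, -147) = -5168 - (216 - 147)/(2*(-80)) = -5168 - (-1)*69/(2*80) = -5168 - 1*(-69/160) = -5168 + 69/160 = -826811/160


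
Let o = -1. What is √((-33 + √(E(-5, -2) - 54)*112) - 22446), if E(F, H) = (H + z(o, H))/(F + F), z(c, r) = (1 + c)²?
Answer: √(-561975 + 560*I*√1345)/5 ≈ 2.7392 + 149.96*I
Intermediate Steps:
E(F, H) = H/(2*F) (E(F, H) = (H + (1 - 1)²)/(F + F) = (H + 0²)/((2*F)) = (H + 0)*(1/(2*F)) = H*(1/(2*F)) = H/(2*F))
√((-33 + √(E(-5, -2) - 54)*112) - 22446) = √((-33 + √((½)*(-2)/(-5) - 54)*112) - 22446) = √((-33 + √((½)*(-2)*(-⅕) - 54)*112) - 22446) = √((-33 + √(⅕ - 54)*112) - 22446) = √((-33 + √(-269/5)*112) - 22446) = √((-33 + (I*√1345/5)*112) - 22446) = √((-33 + 112*I*√1345/5) - 22446) = √(-22479 + 112*I*√1345/5)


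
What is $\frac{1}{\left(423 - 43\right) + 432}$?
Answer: $\frac{1}{812} \approx 0.0012315$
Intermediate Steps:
$\frac{1}{\left(423 - 43\right) + 432} = \frac{1}{380 + 432} = \frac{1}{812}$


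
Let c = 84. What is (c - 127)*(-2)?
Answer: 86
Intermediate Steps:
(c - 127)*(-2) = (84 - 127)*(-2) = -43*(-2) = 86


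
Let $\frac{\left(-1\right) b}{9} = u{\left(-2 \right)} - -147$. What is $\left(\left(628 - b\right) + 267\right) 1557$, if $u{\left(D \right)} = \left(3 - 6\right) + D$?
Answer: $3383361$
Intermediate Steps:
$u{\left(D \right)} = -3 + D$
$b = -1278$ ($b = - 9 \left(\left(-3 - 2\right) - -147\right) = - 9 \left(-5 + 147\right) = \left(-9\right) 142 = -1278$)
$\left(\left(628 - b\right) + 267\right) 1557 = \left(\left(628 - -1278\right) + 267\right) 1557 = \left(\left(628 + 1278\right) + 267\right) 1557 = \left(1906 + 267\right) 1557 = 2173 \cdot 1557 = 3383361$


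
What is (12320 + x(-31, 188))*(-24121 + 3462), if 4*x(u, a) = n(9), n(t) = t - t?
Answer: -254518880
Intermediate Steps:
n(t) = 0
x(u, a) = 0 (x(u, a) = (¼)*0 = 0)
(12320 + x(-31, 188))*(-24121 + 3462) = (12320 + 0)*(-24121 + 3462) = 12320*(-20659) = -254518880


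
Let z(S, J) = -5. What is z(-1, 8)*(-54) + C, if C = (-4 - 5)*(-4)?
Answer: 306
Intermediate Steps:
C = 36 (C = -9*(-4) = 36)
z(-1, 8)*(-54) + C = -5*(-54) + 36 = 270 + 36 = 306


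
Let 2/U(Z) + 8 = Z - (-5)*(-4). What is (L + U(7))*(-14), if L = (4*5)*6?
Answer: -5036/3 ≈ -1678.7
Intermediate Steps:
U(Z) = 2/(-28 + Z) (U(Z) = 2/(-8 + (Z - (-5)*(-4))) = 2/(-8 + (Z - 5*4)) = 2/(-8 + (Z - 20)) = 2/(-8 + (-20 + Z)) = 2/(-28 + Z))
L = 120 (L = 20*6 = 120)
(L + U(7))*(-14) = (120 + 2/(-28 + 7))*(-14) = (120 + 2/(-21))*(-14) = (120 + 2*(-1/21))*(-14) = (120 - 2/21)*(-14) = (2518/21)*(-14) = -5036/3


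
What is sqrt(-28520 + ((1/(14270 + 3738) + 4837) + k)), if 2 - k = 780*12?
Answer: I*sqrt(2678700476154)/9004 ≈ 181.77*I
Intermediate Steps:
k = -9358 (k = 2 - 780*12 = 2 - 1*9360 = 2 - 9360 = -9358)
sqrt(-28520 + ((1/(14270 + 3738) + 4837) + k)) = sqrt(-28520 + ((1/(14270 + 3738) + 4837) - 9358)) = sqrt(-28520 + ((1/18008 + 4837) - 9358)) = sqrt(-28520 + (87104697/18008 - 9358)) = sqrt(-28520 - 81414167/18008) = sqrt(-595002327/18008) = I*sqrt(2678700476154)/9004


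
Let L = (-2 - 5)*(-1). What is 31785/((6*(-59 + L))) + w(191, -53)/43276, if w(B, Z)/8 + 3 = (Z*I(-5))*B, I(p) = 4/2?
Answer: -9141469/86552 ≈ -105.62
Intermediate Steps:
I(p) = 2 (I(p) = 4*(½) = 2)
L = 7 (L = -7*(-1) = 7)
w(B, Z) = -24 + 16*B*Z (w(B, Z) = -24 + 8*((Z*2)*B) = -24 + 8*((2*Z)*B) = -24 + 8*(2*B*Z) = -24 + 16*B*Z)
31785/((6*(-59 + L))) + w(191, -53)/43276 = 31785/((6*(-59 + 7))) + (-24 + 16*191*(-53))/43276 = 31785/((6*(-52))) + (-24 - 161968)*(1/43276) = 31785/(-312) - 161992*1/43276 = 31785*(-1/312) - 40498/10819 = -815/8 - 40498/10819 = -9141469/86552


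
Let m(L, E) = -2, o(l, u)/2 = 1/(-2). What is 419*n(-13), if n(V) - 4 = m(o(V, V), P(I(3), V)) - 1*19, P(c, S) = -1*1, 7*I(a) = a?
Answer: -7123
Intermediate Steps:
I(a) = a/7
P(c, S) = -1
o(l, u) = -1 (o(l, u) = 2/(-2) = 2*(-½) = -1)
n(V) = -17 (n(V) = 4 + (-2 - 1*19) = 4 + (-2 - 19) = 4 - 21 = -17)
419*n(-13) = 419*(-17) = -7123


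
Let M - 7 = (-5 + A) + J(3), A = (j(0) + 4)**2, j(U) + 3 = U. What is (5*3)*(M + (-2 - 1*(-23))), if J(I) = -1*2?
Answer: 330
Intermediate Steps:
j(U) = -3 + U
A = 1 (A = ((-3 + 0) + 4)**2 = (-3 + 4)**2 = 1**2 = 1)
J(I) = -2
M = 1 (M = 7 + ((-5 + 1) - 2) = 7 + (-4 - 2) = 7 - 6 = 1)
(5*3)*(M + (-2 - 1*(-23))) = (5*3)*(1 + (-2 - 1*(-23))) = 15*(1 + (-2 + 23)) = 15*(1 + 21) = 15*22 = 330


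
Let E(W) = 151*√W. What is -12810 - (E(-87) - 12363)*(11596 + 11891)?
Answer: 290356971 - 3546537*I*√87 ≈ 2.9036e+8 - 3.308e+7*I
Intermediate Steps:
-12810 - (E(-87) - 12363)*(11596 + 11891) = -12810 - (151*√(-87) - 12363)*(11596 + 11891) = -12810 - (151*(I*√87) - 12363)*23487 = -12810 - (151*I*√87 - 12363)*23487 = -12810 - (-12363 + 151*I*√87)*23487 = -12810 - (-290369781 + 3546537*I*√87) = -12810 + (290369781 - 3546537*I*√87) = 290356971 - 3546537*I*√87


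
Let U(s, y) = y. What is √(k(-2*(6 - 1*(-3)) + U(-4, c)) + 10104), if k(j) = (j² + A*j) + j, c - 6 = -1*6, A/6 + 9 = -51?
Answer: √16890 ≈ 129.96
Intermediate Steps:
A = -360 (A = -54 + 6*(-51) = -54 - 306 = -360)
c = 0 (c = 6 - 1*6 = 6 - 6 = 0)
k(j) = j² - 359*j (k(j) = (j² - 360*j) + j = j² - 359*j)
√(k(-2*(6 - 1*(-3)) + U(-4, c)) + 10104) = √((-2*(6 - 1*(-3)) + 0)*(-359 + (-2*(6 - 1*(-3)) + 0)) + 10104) = √((-2*(6 + 3) + 0)*(-359 + (-2*(6 + 3) + 0)) + 10104) = √((-2*9 + 0)*(-359 + (-2*9 + 0)) + 10104) = √((-18 + 0)*(-359 + (-18 + 0)) + 10104) = √(-18*(-359 - 18) + 10104) = √(-18*(-377) + 10104) = √(6786 + 10104) = √16890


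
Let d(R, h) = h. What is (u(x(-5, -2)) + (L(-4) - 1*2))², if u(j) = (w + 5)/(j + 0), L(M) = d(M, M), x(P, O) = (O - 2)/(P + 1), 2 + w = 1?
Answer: 4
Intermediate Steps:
w = -1 (w = -2 + 1 = -1)
x(P, O) = (-2 + O)/(1 + P)
L(M) = M
u(j) = 4/j (u(j) = (-1 + 5)/(j + 0) = 4/j)
(u(x(-5, -2)) + (L(-4) - 1*2))² = (4/(((-2 - 2)/(1 - 5))) + (-4 - 1*2))² = (4/((-4/(-4))) + (-4 - 2))² = (4/((-¼*(-4))) - 6)² = (4/1 - 6)² = (4*1 - 6)² = (4 - 6)² = (-2)² = 4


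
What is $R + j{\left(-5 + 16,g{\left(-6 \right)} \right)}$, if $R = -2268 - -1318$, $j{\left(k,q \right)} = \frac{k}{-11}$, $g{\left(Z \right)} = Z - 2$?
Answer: $-951$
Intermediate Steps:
$g{\left(Z \right)} = -2 + Z$ ($g{\left(Z \right)} = Z - 2 = -2 + Z$)
$j{\left(k,q \right)} = - \frac{k}{11}$ ($j{\left(k,q \right)} = k \left(- \frac{1}{11}\right) = - \frac{k}{11}$)
$R = -950$ ($R = -2268 + 1318 = -950$)
$R + j{\left(-5 + 16,g{\left(-6 \right)} \right)} = -950 - \frac{-5 + 16}{11} = -950 - 1 = -951$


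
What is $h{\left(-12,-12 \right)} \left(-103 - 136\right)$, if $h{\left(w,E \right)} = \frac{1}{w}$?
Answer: $\frac{239}{12} \approx 19.917$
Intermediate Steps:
$h{\left(-12,-12 \right)} \left(-103 - 136\right) = \frac{-103 - 136}{-12} = \left(- \frac{1}{12}\right) \left(-239\right) = \frac{239}{12}$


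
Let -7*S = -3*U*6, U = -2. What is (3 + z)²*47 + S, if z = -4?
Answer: 293/7 ≈ 41.857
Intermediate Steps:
S = -36/7 (S = -(-3*(-2))*6/7 = -6*6/7 = -⅐*36 = -36/7 ≈ -5.1429)
(3 + z)²*47 + S = (3 - 4)²*47 - 36/7 = (-1)²*47 - 36/7 = 1*47 - 36/7 = 47 - 36/7 = 293/7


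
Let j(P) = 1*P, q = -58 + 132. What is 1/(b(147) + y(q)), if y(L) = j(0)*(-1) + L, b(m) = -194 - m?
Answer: -1/267 ≈ -0.0037453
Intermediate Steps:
q = 74
j(P) = P
y(L) = L (y(L) = 0*(-1) + L = 0 + L = L)
1/(b(147) + y(q)) = 1/((-194 - 1*147) + 74) = 1/((-194 - 147) + 74) = 1/(-341 + 74) = 1/(-267) = -1/267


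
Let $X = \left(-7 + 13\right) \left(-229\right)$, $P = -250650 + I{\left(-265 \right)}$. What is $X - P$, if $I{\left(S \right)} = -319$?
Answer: $249595$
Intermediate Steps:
$P = -250969$ ($P = -250650 - 319 = -250969$)
$X = -1374$ ($X = 6 \left(-229\right) = -1374$)
$X - P = -1374 - -250969 = -1374 + 250969 = 249595$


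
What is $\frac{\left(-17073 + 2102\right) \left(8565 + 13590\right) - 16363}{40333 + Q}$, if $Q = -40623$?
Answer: $\frac{5718946}{5} \approx 1.1438 \cdot 10^{6}$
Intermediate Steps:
$\frac{\left(-17073 + 2102\right) \left(8565 + 13590\right) - 16363}{40333 + Q} = \frac{\left(-17073 + 2102\right) \left(8565 + 13590\right) - 16363}{40333 - 40623} = \frac{\left(-14971\right) 22155 - 16363}{-290} = \left(-331682505 - 16363\right) \left(- \frac{1}{290}\right) = \left(-331698868\right) \left(- \frac{1}{290}\right) = \frac{5718946}{5}$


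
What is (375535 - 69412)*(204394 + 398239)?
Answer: 184479821859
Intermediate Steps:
(375535 - 69412)*(204394 + 398239) = 306123*602633 = 184479821859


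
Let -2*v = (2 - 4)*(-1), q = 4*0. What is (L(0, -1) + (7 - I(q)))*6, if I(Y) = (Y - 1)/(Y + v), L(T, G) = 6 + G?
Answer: 66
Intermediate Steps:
q = 0
v = -1 (v = -(2 - 4)*(-1)/2 = -(-1)*(-1) = -½*2 = -1)
I(Y) = 1 (I(Y) = (Y - 1)/(Y - 1) = (-1 + Y)/(-1 + Y) = 1)
(L(0, -1) + (7 - I(q)))*6 = ((6 - 1) + (7 - 1*1))*6 = (5 + (7 - 1))*6 = (5 + 6)*6 = 11*6 = 66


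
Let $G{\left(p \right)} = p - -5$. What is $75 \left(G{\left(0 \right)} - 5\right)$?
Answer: $0$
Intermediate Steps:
$G{\left(p \right)} = 5 + p$ ($G{\left(p \right)} = p + 5 = 5 + p$)
$75 \left(G{\left(0 \right)} - 5\right) = 75 \left(\left(5 + 0\right) - 5\right) = 75 \left(5 - 5\right) = 75 \cdot 0 = 0$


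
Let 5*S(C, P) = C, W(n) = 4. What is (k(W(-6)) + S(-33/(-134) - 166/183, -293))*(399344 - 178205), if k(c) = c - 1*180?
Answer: -318374776569/8174 ≈ -3.8950e+7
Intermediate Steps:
k(c) = -180 + c (k(c) = c - 180 = -180 + c)
S(C, P) = C/5
(k(W(-6)) + S(-33/(-134) - 166/183, -293))*(399344 - 178205) = ((-180 + 4) + (-33/(-134) - 166/183)/5)*(399344 - 178205) = (-176 + (-33*(-1/134) - 166*1/183)/5)*221139 = (-176 + (33/134 - 166/183)/5)*221139 = (-176 + (⅕)*(-16205/24522))*221139 = (-176 - 3241/24522)*221139 = -4319113/24522*221139 = -318374776569/8174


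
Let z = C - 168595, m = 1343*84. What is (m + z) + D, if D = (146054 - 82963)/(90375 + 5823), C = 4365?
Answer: -4946245673/96198 ≈ -51417.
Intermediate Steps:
D = 63091/96198 ≈ 0.65585
m = 112812
z = -164230 (z = 4365 - 168595 = -164230)
(m + z) + D = (112812 - 164230) + 63091/96198 = -51418 + 63091/96198 = -4946245673/96198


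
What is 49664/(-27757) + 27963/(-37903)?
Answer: -2658583583/1052073571 ≈ -2.5270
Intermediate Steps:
49664/(-27757) + 27963/(-37903) = 49664*(-1/27757) + 27963*(-1/37903) = -49664/27757 - 27963/37903 = -2658583583/1052073571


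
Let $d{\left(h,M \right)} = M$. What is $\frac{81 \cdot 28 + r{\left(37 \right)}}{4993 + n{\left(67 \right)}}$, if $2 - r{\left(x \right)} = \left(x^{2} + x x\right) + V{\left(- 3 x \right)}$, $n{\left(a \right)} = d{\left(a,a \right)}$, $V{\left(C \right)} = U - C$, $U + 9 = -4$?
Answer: $- \frac{283}{2530} \approx -0.11186$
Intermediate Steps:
$U = -13$ ($U = -9 - 4 = -13$)
$V{\left(C \right)} = -13 - C$
$n{\left(a \right)} = a$
$r{\left(x \right)} = 15 - 3 x - 2 x^{2}$ ($r{\left(x \right)} = 2 - \left(\left(x^{2} + x x\right) - \left(13 - 3 x\right)\right) = 2 - \left(\left(x^{2} + x^{2}\right) + \left(-13 + 3 x\right)\right) = 2 - \left(2 x^{2} + \left(-13 + 3 x\right)\right) = 2 - \left(-13 + 2 x^{2} + 3 x\right) = 15 - 3 x - 2 x^{2}$)
$\frac{81 \cdot 28 + r{\left(37 \right)}}{4993 + n{\left(67 \right)}} = \frac{81 \cdot 28 - \left(96 + 2738\right)}{4993 + 67} = \frac{2268 - 2834}{5060} = \left(2268 - 2834\right) \frac{1}{5060} = \left(-566\right) \frac{1}{5060} = - \frac{283}{2530}$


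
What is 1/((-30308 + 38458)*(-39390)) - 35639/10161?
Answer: -3813711573887/1087323529500 ≈ -3.5074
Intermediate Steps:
1/((-30308 + 38458)*(-39390)) - 35639/10161 = -1/39390/8150 - 35639*1/10161 = (1/8150)*(-1/39390) - 35639/10161 = -1/321028500 - 35639/10161 = -3813711573887/1087323529500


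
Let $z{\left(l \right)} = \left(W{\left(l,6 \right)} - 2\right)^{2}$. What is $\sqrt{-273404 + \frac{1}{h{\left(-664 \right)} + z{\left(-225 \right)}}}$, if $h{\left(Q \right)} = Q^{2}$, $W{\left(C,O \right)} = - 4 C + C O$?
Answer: $\frac{i \sqrt{284533620668787}}{32260} \approx 522.88 i$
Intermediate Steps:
$z{\left(l \right)} = \left(-2 + 2 l\right)^{2}$ ($z{\left(l \right)} = \left(l \left(-4 + 6\right) - 2\right)^{2} = \left(l 2 - 2\right)^{2} = \left(2 l - 2\right)^{2} = \left(-2 + 2 l\right)^{2}$)
$\sqrt{-273404 + \frac{1}{h{\left(-664 \right)} + z{\left(-225 \right)}}} = \sqrt{-273404 + \frac{1}{\left(-664\right)^{2} + 4 \left(-1 - 225\right)^{2}}} = \sqrt{-273404 + \frac{1}{440896 + 4 \left(-226\right)^{2}}} = \sqrt{-273404 + \frac{1}{440896 + 4 \cdot 51076}} = \sqrt{-273404 + \frac{1}{440896 + 204304}} = \sqrt{-273404 + \frac{1}{645200}} = \sqrt{- \frac{176400260799}{645200}} = \frac{i \sqrt{284533620668787}}{32260}$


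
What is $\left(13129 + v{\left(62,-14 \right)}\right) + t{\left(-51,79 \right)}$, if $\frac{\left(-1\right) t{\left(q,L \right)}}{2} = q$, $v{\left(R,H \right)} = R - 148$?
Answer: $13145$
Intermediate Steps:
$v{\left(R,H \right)} = -148 + R$
$t{\left(q,L \right)} = - 2 q$
$\left(13129 + v{\left(62,-14 \right)}\right) + t{\left(-51,79 \right)} = \left(13129 + \left(-148 + 62\right)\right) - -102 = \left(13129 - 86\right) + 102 = 13043 + 102 = 13145$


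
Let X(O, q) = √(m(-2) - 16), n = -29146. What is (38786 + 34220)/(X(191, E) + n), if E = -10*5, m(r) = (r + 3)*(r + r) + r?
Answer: -1063916438/424744669 - 36503*I*√22/424744669 ≈ -2.5048 - 0.0004031*I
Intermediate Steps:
m(r) = r + 2*r*(3 + r) (m(r) = (3 + r)*(2*r) + r = 2*r*(3 + r) + r = r + 2*r*(3 + r))
E = -50
X(O, q) = I*√22 (X(O, q) = √(-2*(7 + 2*(-2)) - 16) = √(-2*(7 - 4) - 16) = √(-2*3 - 16) = √(-6 - 16) = √(-22) = I*√22)
(38786 + 34220)/(X(191, E) + n) = (38786 + 34220)/(I*√22 - 29146) = 73006/(-29146 + I*√22)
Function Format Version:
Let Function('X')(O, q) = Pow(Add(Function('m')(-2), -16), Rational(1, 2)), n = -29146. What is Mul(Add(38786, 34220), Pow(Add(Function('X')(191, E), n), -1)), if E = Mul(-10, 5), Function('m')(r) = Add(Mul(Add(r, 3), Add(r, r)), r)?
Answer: Add(Rational(-1063916438, 424744669), Mul(Rational(-36503, 424744669), I, Pow(22, Rational(1, 2)))) ≈ Add(-2.5048, Mul(-0.00040310, I))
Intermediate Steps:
Function('m')(r) = Add(r, Mul(2, r, Add(3, r))) (Function('m')(r) = Add(Mul(Add(3, r), Mul(2, r)), r) = Add(Mul(2, r, Add(3, r)), r) = Add(r, Mul(2, r, Add(3, r))))
E = -50
Function('X')(O, q) = Mul(I, Pow(22, Rational(1, 2))) (Function('X')(O, q) = Pow(Add(Mul(-2, Add(7, Mul(2, -2))), -16), Rational(1, 2)) = Pow(Add(Mul(-2, Add(7, -4)), -16), Rational(1, 2)) = Pow(Add(Mul(-2, 3), -16), Rational(1, 2)) = Pow(Add(-6, -16), Rational(1, 2)) = Pow(-22, Rational(1, 2)) = Mul(I, Pow(22, Rational(1, 2))))
Mul(Add(38786, 34220), Pow(Add(Function('X')(191, E), n), -1)) = Mul(Add(38786, 34220), Pow(Add(Mul(I, Pow(22, Rational(1, 2))), -29146), -1)) = Mul(73006, Pow(Add(-29146, Mul(I, Pow(22, Rational(1, 2)))), -1))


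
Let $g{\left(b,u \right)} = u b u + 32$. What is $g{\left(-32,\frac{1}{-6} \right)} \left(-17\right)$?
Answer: $- \frac{4760}{9} \approx -528.89$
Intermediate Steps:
$g{\left(b,u \right)} = 32 + b u^{2}$ ($g{\left(b,u \right)} = b u u + 32 = b u^{2} + 32 = 32 + b u^{2}$)
$g{\left(-32,\frac{1}{-6} \right)} \left(-17\right) = \left(32 - 32 \left(\frac{1}{-6}\right)^{2}\right) \left(-17\right) = \left(32 - 32 \left(- \frac{1}{6}\right)^{2}\right) \left(-17\right) = \left(32 - \frac{8}{9}\right) \left(-17\right) = \frac{280}{9} \left(-17\right) = - \frac{4760}{9}$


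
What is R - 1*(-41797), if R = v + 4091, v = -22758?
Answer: 23130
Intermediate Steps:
R = -18667 (R = -22758 + 4091 = -18667)
R - 1*(-41797) = -18667 - 1*(-41797) = -18667 + 41797 = 23130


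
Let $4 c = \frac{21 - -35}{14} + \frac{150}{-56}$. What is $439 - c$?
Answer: $\frac{49131}{112} \approx 438.67$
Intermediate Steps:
$c = \frac{37}{112}$ ($c = \frac{\frac{21 - -35}{14} + \frac{150}{-56}}{4} = \frac{\left(21 + 35\right) \frac{1}{14} + 150 \left(- \frac{1}{56}\right)}{4} = \frac{56 \cdot \frac{1}{14} - \frac{75}{28}}{4} = \frac{4 - \frac{75}{28}}{4} = \frac{1}{4} \cdot \frac{37}{28} = \frac{37}{112} \approx 0.33036$)
$439 - c = 439 - \frac{37}{112} = \frac{49131}{112}$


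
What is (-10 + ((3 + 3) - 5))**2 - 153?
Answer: -72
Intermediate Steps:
(-10 + ((3 + 3) - 5))**2 - 153 = (-10 + (6 - 5))**2 - 153 = (-10 + 1)**2 - 153 = (-9)**2 - 153 = 81 - 153 = -72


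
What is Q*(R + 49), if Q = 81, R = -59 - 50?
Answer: -4860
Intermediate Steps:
R = -109
Q*(R + 49) = 81*(-109 + 49) = 81*(-60) = -4860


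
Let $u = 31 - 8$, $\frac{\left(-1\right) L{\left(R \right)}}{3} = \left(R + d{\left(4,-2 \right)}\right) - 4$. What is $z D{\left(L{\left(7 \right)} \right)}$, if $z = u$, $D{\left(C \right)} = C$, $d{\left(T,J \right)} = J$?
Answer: $-69$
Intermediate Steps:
$L{\left(R \right)} = 18 - 3 R$ ($L{\left(R \right)} = - 3 \left(\left(R - 2\right) - 4\right) = - 3 \left(\left(-2 + R\right) - 4\right) = - 3 \left(-6 + R\right) = 18 - 3 R$)
$u = 23$ ($u = 31 - 8 = 23$)
$z = 23$
$z D{\left(L{\left(7 \right)} \right)} = 23 \left(18 - 21\right) = 23 \left(-3\right) = -69$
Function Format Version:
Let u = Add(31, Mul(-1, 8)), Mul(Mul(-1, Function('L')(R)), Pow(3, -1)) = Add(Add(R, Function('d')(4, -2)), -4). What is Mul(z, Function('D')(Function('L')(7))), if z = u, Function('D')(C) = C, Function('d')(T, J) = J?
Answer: -69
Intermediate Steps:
Function('L')(R) = Add(18, Mul(-3, R)) (Function('L')(R) = Mul(-3, Add(Add(R, -2), -4)) = Mul(-3, Add(Add(-2, R), -4)) = Mul(-3, Add(-6, R)) = Add(18, Mul(-3, R)))
u = 23 (u = Add(31, -8) = 23)
z = 23
Mul(z, Function('D')(Function('L')(7))) = Mul(23, Add(18, Mul(-3, 7))) = Mul(23, Add(18, -21)) = Mul(23, -3) = -69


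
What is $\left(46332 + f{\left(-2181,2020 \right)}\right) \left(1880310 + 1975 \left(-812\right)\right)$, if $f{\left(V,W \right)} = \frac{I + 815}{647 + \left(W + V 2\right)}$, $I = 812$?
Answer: $\frac{4344498233386}{339} \approx 1.2816 \cdot 10^{10}$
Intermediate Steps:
$f{\left(V,W \right)} = \frac{1627}{647 + W + 2 V}$ ($f{\left(V,W \right)} = \frac{812 + 815}{647 + \left(W + V 2\right)} = \frac{1627}{647 + \left(W + 2 V\right)} = \frac{1627}{647 + W + 2 V}$)
$\left(46332 + f{\left(-2181,2020 \right)}\right) \left(1880310 + 1975 \left(-812\right)\right) = \left(46332 + \frac{1627}{647 + 2020 + 2 \left(-2181\right)}\right) \left(1880310 + 1975 \left(-812\right)\right) = \left(46332 + \frac{1627}{647 + 2020 - 4362}\right) \left(1880310 - 1603700\right) = \left(46332 + \frac{1627}{-1695}\right) 276610 = \left(46332 + 1627 \left(- \frac{1}{1695}\right)\right) 276610 = \left(46332 - \frac{1627}{1695}\right) 276610 = \frac{78531113}{1695} \cdot 276610 = \frac{4344498233386}{339}$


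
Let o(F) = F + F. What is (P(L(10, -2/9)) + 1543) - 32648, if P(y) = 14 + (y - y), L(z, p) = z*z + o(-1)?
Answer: -31091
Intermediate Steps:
o(F) = 2*F
L(z, p) = -2 + z² (L(z, p) = z*z + 2*(-1) = z² - 2 = -2 + z²)
P(y) = 14 (P(y) = 14 + 0 = 14)
(P(L(10, -2/9)) + 1543) - 32648 = (14 + 1543) - 32648 = 1557 - 32648 = -31091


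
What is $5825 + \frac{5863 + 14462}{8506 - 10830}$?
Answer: $\frac{13516975}{2324} \approx 5816.3$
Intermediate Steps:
$5825 + \frac{5863 + 14462}{8506 - 10830} = 5825 + \frac{20325}{-2324} = 5825 + 20325 \left(- \frac{1}{2324}\right) = 5825 - \frac{20325}{2324} = \frac{13516975}{2324}$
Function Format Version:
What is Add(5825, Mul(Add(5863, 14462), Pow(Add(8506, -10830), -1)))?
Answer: Rational(13516975, 2324) ≈ 5816.3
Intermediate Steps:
Add(5825, Mul(Add(5863, 14462), Pow(Add(8506, -10830), -1))) = Add(5825, Mul(20325, Pow(-2324, -1))) = Add(5825, Mul(20325, Rational(-1, 2324))) = Add(5825, Rational(-20325, 2324)) = Rational(13516975, 2324)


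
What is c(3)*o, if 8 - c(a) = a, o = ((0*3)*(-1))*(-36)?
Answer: 0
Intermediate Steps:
o = 0 (o = (0*(-1))*(-36) = 0*(-36) = 0)
c(a) = 8 - a
c(3)*o = (8 - 1*3)*0 = (8 - 3)*0 = 5*0 = 0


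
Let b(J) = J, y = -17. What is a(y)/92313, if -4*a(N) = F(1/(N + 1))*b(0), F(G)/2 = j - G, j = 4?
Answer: 0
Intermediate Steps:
F(G) = 8 - 2*G (F(G) = 2*(4 - G) = 8 - 2*G)
a(N) = 0 (a(N) = -(8 - 2/(N + 1))*0/4 = -(8 - 2/(1 + N))*0/4 = -¼*0 = 0)
a(y)/92313 = 0/92313 = 0*(1/92313) = 0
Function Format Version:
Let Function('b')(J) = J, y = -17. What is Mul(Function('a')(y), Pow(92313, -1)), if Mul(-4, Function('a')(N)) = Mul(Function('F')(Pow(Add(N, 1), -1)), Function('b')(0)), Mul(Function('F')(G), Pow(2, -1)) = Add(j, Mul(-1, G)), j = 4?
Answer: 0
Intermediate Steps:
Function('F')(G) = Add(8, Mul(-2, G)) (Function('F')(G) = Mul(2, Add(4, Mul(-1, G))) = Add(8, Mul(-2, G)))
Function('a')(N) = 0 (Function('a')(N) = Mul(Rational(-1, 4), Mul(Add(8, Mul(-2, Pow(Add(N, 1), -1))), 0)) = Mul(Rational(-1, 4), Mul(Add(8, Mul(-2, Pow(Add(1, N), -1))), 0)) = Mul(Rational(-1, 4), 0) = 0)
Mul(Function('a')(y), Pow(92313, -1)) = Mul(0, Pow(92313, -1)) = Mul(0, Rational(1, 92313)) = 0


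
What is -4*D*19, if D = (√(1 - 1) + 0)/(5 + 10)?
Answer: 0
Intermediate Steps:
D = 0 (D = (√0 + 0)/15 = (0 + 0)*(1/15) = 0*(1/15) = 0)
-4*D*19 = -4*0*19 = 0*19 = 0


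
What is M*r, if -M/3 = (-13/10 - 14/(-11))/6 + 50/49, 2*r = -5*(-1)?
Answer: -32853/4312 ≈ -7.6190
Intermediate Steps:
r = 5/2 (r = (-5*(-1))/2 = (½)*5 = 5/2 ≈ 2.5000)
M = -32853/10780 (M = -3*((-13/10 - 14/(-11))/6 + 50/49) = -3*((-13*⅒ - 14*(-1/11))*(⅙) + 50*(1/49)) = -3*((-13/10 + 14/11)*(⅙) + 50/49) = -3*(-3/110*⅙ + 50/49) = -3*(-1/220 + 50/49) = -3*10951/10780 = -32853/10780 ≈ -3.0476)
M*r = -32853/10780*5/2 = -32853/4312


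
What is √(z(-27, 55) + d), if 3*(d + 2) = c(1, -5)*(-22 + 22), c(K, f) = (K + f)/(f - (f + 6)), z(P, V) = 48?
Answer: √46 ≈ 6.7823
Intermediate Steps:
c(K, f) = -K/6 - f/6 (c(K, f) = (K + f)/(f - (6 + f)) = (K + f)/(f + (-6 - f)) = (K + f)/(-6) = (K + f)*(-⅙) = -K/6 - f/6)
d = -2 (d = -2 + ((-⅙*1 - ⅙*(-5))*(-22 + 22))/3 = -2 + ((-⅙ + ⅚)*0)/3 = -2 + ((⅔)*0)/3 = -2 + (⅓)*0 = -2 + 0 = -2)
√(z(-27, 55) + d) = √(48 - 2) = √46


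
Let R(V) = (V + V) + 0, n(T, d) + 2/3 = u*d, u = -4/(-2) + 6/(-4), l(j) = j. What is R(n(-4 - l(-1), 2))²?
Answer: 4/9 ≈ 0.44444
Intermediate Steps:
u = ½ (u = -4*(-½) + 6*(-¼) = 2 - 3/2 = ½ ≈ 0.50000)
n(T, d) = -⅔ + d/2
R(V) = 2*V (R(V) = 2*V + 0 = 2*V)
R(n(-4 - l(-1), 2))² = (2*(-⅔ + (½)*2))² = (2*(-⅔ + 1))² = (2*(⅓))² = (⅔)² = 4/9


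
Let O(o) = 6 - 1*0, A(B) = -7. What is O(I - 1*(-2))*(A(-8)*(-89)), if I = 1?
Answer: 3738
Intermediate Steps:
O(o) = 6 (O(o) = 6 + 0 = 6)
O(I - 1*(-2))*(A(-8)*(-89)) = 6*(-7*(-89)) = 6*623 = 3738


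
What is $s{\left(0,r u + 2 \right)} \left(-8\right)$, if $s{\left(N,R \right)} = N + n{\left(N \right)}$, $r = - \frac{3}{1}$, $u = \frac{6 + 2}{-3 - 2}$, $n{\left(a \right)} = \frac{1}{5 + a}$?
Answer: $- \frac{8}{5} \approx -1.6$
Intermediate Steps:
$u = - \frac{8}{5}$ ($u = \frac{8}{-5} = 8 \left(- \frac{1}{5}\right) = - \frac{8}{5} \approx -1.6$)
$r = -3$ ($r = \left(-3\right) 1 = -3$)
$s{\left(N,R \right)} = N + \frac{1}{5 + N}$
$s{\left(0,r u + 2 \right)} \left(-8\right) = \frac{1 + 0 \left(5 + 0\right)}{5 + 0} \left(-8\right) = \frac{1 + 0 \cdot 5}{5} \left(-8\right) = \frac{1 + 0}{5} \left(-8\right) = \frac{1}{5} \cdot 1 \left(-8\right) = \frac{1}{5} \left(-8\right) = - \frac{8}{5}$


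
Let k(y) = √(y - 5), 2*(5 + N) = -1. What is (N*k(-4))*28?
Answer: -462*I ≈ -462.0*I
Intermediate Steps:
N = -11/2 (N = -5 + (½)*(-1) = -5 - ½ = -11/2 ≈ -5.5000)
k(y) = √(-5 + y)
(N*k(-4))*28 = -11*√(-5 - 4)/2*28 = -33*I/2*28 = -462*I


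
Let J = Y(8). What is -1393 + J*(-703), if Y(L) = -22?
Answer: 14073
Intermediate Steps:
J = -22
-1393 + J*(-703) = -1393 - 22*(-703) = -1393 + 15466 = 14073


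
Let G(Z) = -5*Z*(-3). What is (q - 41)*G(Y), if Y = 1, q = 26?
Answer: -225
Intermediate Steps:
G(Z) = 15*Z
(q - 41)*G(Y) = (26 - 41)*(15*1) = -15*15 = -225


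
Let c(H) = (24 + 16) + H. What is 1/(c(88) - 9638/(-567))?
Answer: 567/82214 ≈ 0.0068966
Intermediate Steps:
c(H) = 40 + H
1/(c(88) - 9638/(-567)) = 1/((40 + 88) - 9638/(-567)) = 1/(128 - 9638*(-1/567)) = 1/(128 + 9638/567) = 1/(82214/567) = 567/82214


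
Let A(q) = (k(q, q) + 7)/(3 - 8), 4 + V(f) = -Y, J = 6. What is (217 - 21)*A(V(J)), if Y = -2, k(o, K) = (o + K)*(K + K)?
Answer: -4508/5 ≈ -901.60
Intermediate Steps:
k(o, K) = 2*K*(K + o) (k(o, K) = (K + o)*(2*K) = 2*K*(K + o))
V(f) = -2 (V(f) = -4 - 1*(-2) = -4 + 2 = -2)
A(q) = -7/5 - 4*q²/5 (A(q) = (2*q*(q + q) + 7)/(3 - 8) = (2*q*(2*q) + 7)/(-5) = (4*q² + 7)*(-⅕) = (7 + 4*q²)*(-⅕) = -7/5 - 4*q²/5)
(217 - 21)*A(V(J)) = (217 - 21)*(-7/5 - ⅘*(-2)²) = 196*(-7/5 - ⅘*4) = 196*(-7/5 - 16/5) = 196*(-23/5) = -4508/5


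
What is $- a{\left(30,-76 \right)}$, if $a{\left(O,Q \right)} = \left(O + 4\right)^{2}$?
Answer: $-1156$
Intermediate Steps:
$a{\left(O,Q \right)} = \left(4 + O\right)^{2}$
$- a{\left(30,-76 \right)} = - \left(4 + 30\right)^{2} = - 34^{2} = \left(-1\right) 1156 = -1156$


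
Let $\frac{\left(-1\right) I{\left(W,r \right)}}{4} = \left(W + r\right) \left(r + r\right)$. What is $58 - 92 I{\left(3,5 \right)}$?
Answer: $29498$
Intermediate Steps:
$I{\left(W,r \right)} = - 8 r \left(W + r\right)$ ($I{\left(W,r \right)} = - 4 \left(W + r\right) \left(r + r\right) = - 4 \left(W + r\right) 2 r = - 4 \cdot 2 r \left(W + r\right) = - 8 r \left(W + r\right)$)
$58 - 92 I{\left(3,5 \right)} = 58 - 92 \left(\left(-8\right) 5 \left(3 + 5\right)\right) = 58 - 92 \left(\left(-8\right) 5 \cdot 8\right) = 58 - -29440 = 58 + 29440 = 29498$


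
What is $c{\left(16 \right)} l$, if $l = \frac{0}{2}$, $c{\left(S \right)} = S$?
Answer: $0$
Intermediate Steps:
$l = 0$ ($l = 0 \cdot \frac{1}{2} = 0$)
$c{\left(16 \right)} l = 16 \cdot 0 = 0$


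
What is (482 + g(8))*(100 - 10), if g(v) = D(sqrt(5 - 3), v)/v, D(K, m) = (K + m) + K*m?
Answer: 43470 + 405*sqrt(2)/4 ≈ 43613.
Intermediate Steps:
D(K, m) = K + m + K*m
g(v) = (v + sqrt(2) + v*sqrt(2))/v (g(v) = (sqrt(5 - 3) + v + sqrt(5 - 3)*v)/v = (sqrt(2) + v + sqrt(2)*v)/v = (sqrt(2) + v + v*sqrt(2))/v = (v + sqrt(2) + v*sqrt(2))/v)
(482 + g(8))*(100 - 10) = (482 + (1 + sqrt(2) + sqrt(2)/8))*(100 - 10) = (482 + (1 + sqrt(2) + sqrt(2)*(1/8)))*90 = (482 + (1 + sqrt(2) + sqrt(2)/8))*90 = (482 + (1 + 9*sqrt(2)/8))*90 = (483 + 9*sqrt(2)/8)*90 = 43470 + 405*sqrt(2)/4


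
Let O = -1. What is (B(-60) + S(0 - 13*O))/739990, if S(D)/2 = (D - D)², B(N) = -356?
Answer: -178/369995 ≈ -0.00048109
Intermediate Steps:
S(D) = 0 (S(D) = 2*(D - D)² = 2*0² = 2*0 = 0)
(B(-60) + S(0 - 13*O))/739990 = (-356 + 0)/739990 = -356*1/739990 = -178/369995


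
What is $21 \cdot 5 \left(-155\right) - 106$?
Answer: $-16381$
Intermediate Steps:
$21 \cdot 5 \left(-155\right) - 106 = 105 \left(-155\right) - 106 = -16275 - 106 = -16381$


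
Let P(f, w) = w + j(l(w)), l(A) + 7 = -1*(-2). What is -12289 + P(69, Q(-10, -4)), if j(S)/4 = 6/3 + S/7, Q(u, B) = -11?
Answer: -86064/7 ≈ -12295.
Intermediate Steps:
l(A) = -5 (l(A) = -7 - 1*(-2) = -7 + 2 = -5)
j(S) = 8 + 4*S/7 (j(S) = 4*(6/3 + S/7) = 4*(6*(1/3) + S*(1/7)) = 4*(2 + S/7) = 8 + 4*S/7)
P(f, w) = 36/7 + w (P(f, w) = w + (8 + (4/7)*(-5)) = w + (8 - 20/7) = w + 36/7 = 36/7 + w)
-12289 + P(69, Q(-10, -4)) = -12289 + (36/7 - 11) = -12289 - 41/7 = -86064/7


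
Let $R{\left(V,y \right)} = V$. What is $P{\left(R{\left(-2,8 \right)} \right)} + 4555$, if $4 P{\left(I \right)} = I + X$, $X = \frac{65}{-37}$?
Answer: $\frac{674001}{148} \approx 4554.1$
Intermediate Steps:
$X = - \frac{65}{37}$ ($X = 65 \left(- \frac{1}{37}\right) = - \frac{65}{37} \approx -1.7568$)
$P{\left(I \right)} = - \frac{65}{148} + \frac{I}{4}$ ($P{\left(I \right)} = \frac{I - \frac{65}{37}}{4} = \frac{- \frac{65}{37} + I}{4} = - \frac{65}{148} + \frac{I}{4}$)
$P{\left(R{\left(-2,8 \right)} \right)} + 4555 = \left(- \frac{65}{148} + \frac{1}{4} \left(-2\right)\right) + 4555 = \left(- \frac{65}{148} - \frac{1}{2}\right) + 4555 = - \frac{139}{148} + 4555 = \frac{674001}{148}$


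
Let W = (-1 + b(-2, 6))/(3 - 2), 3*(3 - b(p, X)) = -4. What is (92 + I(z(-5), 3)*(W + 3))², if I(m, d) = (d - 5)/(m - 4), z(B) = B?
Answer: 6360484/729 ≈ 8724.9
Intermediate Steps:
b(p, X) = 13/3 (b(p, X) = 3 - ⅓*(-4) = 3 + 4/3 = 13/3)
I(m, d) = (-5 + d)/(-4 + m)
W = 10/3 (W = (-1 + 13/3)/(3 - 2) = (10/3)/1 = (10/3)*1 = 10/3 ≈ 3.3333)
(92 + I(z(-5), 3)*(W + 3))² = (92 + ((-5 + 3)/(-4 - 5))*(10/3 + 3))² = (92 + (-2/(-9))*(19/3))² = (92 - ⅑*(-2)*(19/3))² = (92 + (2/9)*(19/3))² = (92 + 38/27)² = (2522/27)² = 6360484/729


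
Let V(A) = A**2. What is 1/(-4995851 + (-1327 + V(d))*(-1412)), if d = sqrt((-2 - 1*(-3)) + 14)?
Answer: -1/3143307 ≈ -3.1814e-7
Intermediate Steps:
d = sqrt(15) (d = sqrt((-2 + 3) + 14) = sqrt(1 + 14) = sqrt(15) ≈ 3.8730)
1/(-4995851 + (-1327 + V(d))*(-1412)) = 1/(-4995851 + (-1327 + (sqrt(15))**2)*(-1412)) = 1/(-4995851 + (-1327 + 15)*(-1412)) = 1/(-4995851 - 1312*(-1412)) = 1/(-4995851 + 1852544) = 1/(-3143307) = -1/3143307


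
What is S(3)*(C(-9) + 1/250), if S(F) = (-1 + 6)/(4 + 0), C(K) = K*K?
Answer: 20251/200 ≈ 101.26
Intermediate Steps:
C(K) = K²
S(F) = 5/4
S(3)*(C(-9) + 1/250) = 5*((-9)² + 1/250)/4 = 5*(81 + 1/250)/4 = (5/4)*(20251/250) = 20251/200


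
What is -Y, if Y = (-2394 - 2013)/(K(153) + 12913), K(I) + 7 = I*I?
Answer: 1469/12105 ≈ 0.12135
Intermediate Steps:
K(I) = -7 + I² (K(I) = -7 + I*I = -7 + I²)
Y = -1469/12105 (Y = (-2394 - 2013)/((-7 + 153²) + 12913) = -4407/((-7 + 23409) + 12913) = -4407/(23402 + 12913) = -4407/36315 = -4407*1/36315 = -1469/12105 ≈ -0.12135)
-Y = -1*(-1469/12105) = 1469/12105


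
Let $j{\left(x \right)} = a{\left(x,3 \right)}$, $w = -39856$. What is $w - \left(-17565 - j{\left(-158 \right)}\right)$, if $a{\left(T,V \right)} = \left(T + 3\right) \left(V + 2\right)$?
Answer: $-23066$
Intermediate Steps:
$a{\left(T,V \right)} = \left(2 + V\right) \left(3 + T\right)$ ($a{\left(T,V \right)} = \left(3 + T\right) \left(2 + V\right) = \left(2 + V\right) \left(3 + T\right)$)
$j{\left(x \right)} = 15 + 5 x$ ($j{\left(x \right)} = 6 + 2 x + 3 \cdot 3 + x 3 = 6 + 2 x + 9 + 3 x = 15 + 5 x$)
$w - \left(-17565 - j{\left(-158 \right)}\right) = -39856 - \left(-17565 - \left(15 + 5 \left(-158\right)\right)\right) = -39856 - \left(-17565 - \left(15 - 790\right)\right) = -39856 - \left(-17565 - -775\right) = -39856 - \left(-17565 + 775\right) = -39856 - -16790 = -39856 + 16790 = -23066$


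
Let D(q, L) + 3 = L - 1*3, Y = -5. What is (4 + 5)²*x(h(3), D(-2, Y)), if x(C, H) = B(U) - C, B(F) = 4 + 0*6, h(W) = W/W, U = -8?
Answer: 243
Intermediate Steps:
D(q, L) = -6 + L (D(q, L) = -3 + (L - 1*3) = -3 + (L - 3) = -3 + (-3 + L) = -6 + L)
h(W) = 1
B(F) = 4 (B(F) = 4 + 0 = 4)
x(C, H) = 4 - C
(4 + 5)²*x(h(3), D(-2, Y)) = (4 + 5)²*(4 - 1*1) = 9²*(4 - 1) = 81*3 = 243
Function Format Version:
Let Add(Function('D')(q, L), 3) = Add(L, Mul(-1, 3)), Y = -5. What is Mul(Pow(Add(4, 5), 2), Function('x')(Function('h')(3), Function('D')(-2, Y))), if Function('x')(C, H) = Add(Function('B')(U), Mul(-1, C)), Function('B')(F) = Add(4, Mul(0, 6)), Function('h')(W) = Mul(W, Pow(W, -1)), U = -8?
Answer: 243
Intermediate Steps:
Function('D')(q, L) = Add(-6, L) (Function('D')(q, L) = Add(-3, Add(L, Mul(-1, 3))) = Add(-3, Add(L, -3)) = Add(-3, Add(-3, L)) = Add(-6, L))
Function('h')(W) = 1
Function('B')(F) = 4 (Function('B')(F) = Add(4, 0) = 4)
Function('x')(C, H) = Add(4, Mul(-1, C))
Mul(Pow(Add(4, 5), 2), Function('x')(Function('h')(3), Function('D')(-2, Y))) = Mul(Pow(Add(4, 5), 2), Add(4, Mul(-1, 1))) = Mul(Pow(9, 2), Add(4, -1)) = Mul(81, 3) = 243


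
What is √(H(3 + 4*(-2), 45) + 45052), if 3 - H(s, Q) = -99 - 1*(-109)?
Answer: 3*√5005 ≈ 212.24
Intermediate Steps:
H(s, Q) = -7 (H(s, Q) = 3 - (-99 - 1*(-109)) = 3 - (-99 + 109) = 3 - 1*10 = 3 - 10 = -7)
√(H(3 + 4*(-2), 45) + 45052) = √(-7 + 45052) = √45045 = 3*√5005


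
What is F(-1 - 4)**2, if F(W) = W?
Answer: 25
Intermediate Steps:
F(-1 - 4)**2 = (-1 - 4)**2 = (-5)**2 = 25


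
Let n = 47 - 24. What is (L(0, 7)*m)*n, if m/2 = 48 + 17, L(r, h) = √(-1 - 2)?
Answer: 2990*I*√3 ≈ 5178.8*I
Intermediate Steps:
L(r, h) = I*√3 (L(r, h) = √(-3) = I*√3)
n = 23
m = 130 (m = 2*(48 + 17) = 2*65 = 130)
(L(0, 7)*m)*n = ((I*√3)*130)*23 = (130*I*√3)*23 = 2990*I*√3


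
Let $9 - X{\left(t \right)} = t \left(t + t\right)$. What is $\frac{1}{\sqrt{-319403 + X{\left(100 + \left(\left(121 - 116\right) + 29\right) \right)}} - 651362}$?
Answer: $- \frac{325681}{212136405175} - \frac{i \sqrt{355306}}{424272810350} \approx -1.5352 \cdot 10^{-6} - 1.4049 \cdot 10^{-9} i$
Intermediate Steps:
$X{\left(t \right)} = 9 - 2 t^{2}$ ($X{\left(t \right)} = 9 - t \left(t + t\right) = 9 - t 2 t = 9 - 2 t^{2}$)
$\frac{1}{\sqrt{-319403 + X{\left(100 + \left(\left(121 - 116\right) + 29\right) \right)}} - 651362} = \frac{1}{\sqrt{-319403 + \left(9 - 2 \left(100 + \left(\left(121 - 116\right) + 29\right)\right)^{2}\right)} - 651362} = \frac{1}{\sqrt{-319403 + \left(9 - 2 \left(100 + \left(5 + 29\right)\right)^{2}\right)} - 651362} = \frac{1}{\sqrt{-319403 + \left(9 - 2 \left(100 + 34\right)^{2}\right)} - 651362} = \frac{1}{\sqrt{-319403 + \left(9 - 2 \cdot 134^{2}\right)} - 651362} = \frac{1}{\sqrt{-319403 + \left(9 - 35912\right)} - 651362} = \frac{1}{\sqrt{-319403 - 35903} - 651362} = \frac{1}{\sqrt{-355306} - 651362} = \frac{1}{i \sqrt{355306} - 651362} = \frac{1}{-651362 + i \sqrt{355306}}$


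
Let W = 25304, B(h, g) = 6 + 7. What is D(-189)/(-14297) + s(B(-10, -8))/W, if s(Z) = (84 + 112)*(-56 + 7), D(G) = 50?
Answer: -34643397/90442822 ≈ -0.38304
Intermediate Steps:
B(h, g) = 13
s(Z) = -9604 (s(Z) = 196*(-49) = -9604)
D(-189)/(-14297) + s(B(-10, -8))/W = 50/(-14297) - 9604/25304 = 50*(-1/14297) - 9604*1/25304 = -50/14297 - 2401/6326 = -34643397/90442822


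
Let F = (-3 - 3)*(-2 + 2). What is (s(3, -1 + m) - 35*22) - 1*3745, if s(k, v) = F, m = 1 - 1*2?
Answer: -4515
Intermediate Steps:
m = -1 (m = 1 - 2 = -1)
F = 0 (F = -6*0 = 0)
s(k, v) = 0
(s(3, -1 + m) - 35*22) - 1*3745 = (0 - 35*22) - 1*3745 = (0 - 770) - 3745 = -770 - 3745 = -4515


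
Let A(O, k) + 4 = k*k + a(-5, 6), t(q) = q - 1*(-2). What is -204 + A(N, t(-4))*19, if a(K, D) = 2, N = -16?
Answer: -166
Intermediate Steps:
t(q) = 2 + q (t(q) = q + 2 = 2 + q)
A(O, k) = -2 + k² (A(O, k) = -4 + (k*k + 2) = -4 + (k² + 2) = -4 + (2 + k²) = -2 + k²)
-204 + A(N, t(-4))*19 = -204 + (-2 + (2 - 4)²)*19 = -204 + (-2 + (-2)²)*19 = -204 + (-2 + 4)*19 = -204 + 2*19 = -204 + 38 = -166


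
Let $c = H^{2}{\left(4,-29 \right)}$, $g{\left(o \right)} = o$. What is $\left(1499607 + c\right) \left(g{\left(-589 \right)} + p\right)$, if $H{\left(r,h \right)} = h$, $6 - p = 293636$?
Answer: $-441460310112$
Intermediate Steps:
$p = -293630$ ($p = 6 - 293636 = -293630$)
$c = 841$ ($c = \left(-29\right)^{2} = 841$)
$\left(1499607 + c\right) \left(g{\left(-589 \right)} + p\right) = \left(1499607 + 841\right) \left(-589 - 293630\right) = 1500448 \left(-294219\right) = -441460310112$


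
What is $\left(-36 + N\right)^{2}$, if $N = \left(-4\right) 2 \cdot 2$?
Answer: $2704$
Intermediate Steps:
$N = -16$ ($N = \left(-8\right) 2 = -16$)
$\left(-36 + N\right)^{2} = \left(-36 - 16\right)^{2} = \left(-52\right)^{2} = 2704$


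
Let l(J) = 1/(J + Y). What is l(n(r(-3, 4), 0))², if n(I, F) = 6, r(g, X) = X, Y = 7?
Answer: 1/169 ≈ 0.0059172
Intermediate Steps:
l(J) = 1/(7 + J) (l(J) = 1/(J + 7) = 1/(7 + J))
l(n(r(-3, 4), 0))² = (1/(7 + 6))² = (1/13)² = 1/169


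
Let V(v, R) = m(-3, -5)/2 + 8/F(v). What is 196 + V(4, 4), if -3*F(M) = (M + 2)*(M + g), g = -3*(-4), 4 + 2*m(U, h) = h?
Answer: 387/2 ≈ 193.50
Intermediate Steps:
m(U, h) = -2 + h/2
g = 12
F(M) = -(2 + M)*(12 + M)/3 (F(M) = -(M + 2)*(M + 12)/3 = -(2 + M)*(12 + M)/3)
V(v, R) = -9/4 + 8/(-8 - 14*v/3 - v²/3) (V(v, R) = (-2 + (½)*(-5))/2 + 8/(-8 - 14*v/3 - v²/3) = (-2 - 5/2)*(½) + 8/(-8 - 14*v/3 - v²/3) = -9/2*½ + 8/(-8 - 14*v/3 - v²/3) = -9/4 + 8/(-8 - 14*v/3 - v²/3))
196 + V(4, 4) = 196 + 3*(-104 - 42*4 - 3*4²)/(4*(24 + 4² + 14*4)) = 196 + 3*(-104 - 168 - 3*16)/(4*(24 + 16 + 56)) = 196 + (¾)*(-104 - 168 - 48)/96 = 196 + (¾)*(1/96)*(-320) = 196 - 5/2 = 387/2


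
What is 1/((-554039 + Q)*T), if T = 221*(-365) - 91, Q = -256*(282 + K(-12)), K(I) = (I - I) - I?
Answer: 1/50819993068 ≈ 1.9677e-11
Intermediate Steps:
K(I) = -I (K(I) = 0 - I = -I)
Q = -75264 (Q = -256*(282 - 1*(-12)) = -256*(282 + 12) = -256*294 = -75264)
T = -80756 (T = -80665 - 91 = -80756)
1/((-554039 + Q)*T) = 1/(-554039 - 75264*(-80756)) = -1/80756/(-629303) = -1/629303*(-1/80756) = 1/50819993068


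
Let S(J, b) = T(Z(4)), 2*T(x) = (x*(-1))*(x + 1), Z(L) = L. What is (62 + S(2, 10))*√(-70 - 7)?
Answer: 52*I*√77 ≈ 456.3*I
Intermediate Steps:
T(x) = -x*(1 + x)/2 (T(x) = ((x*(-1))*(x + 1))/2 = ((-x)*(1 + x))/2 = (-x*(1 + x))/2 = -x*(1 + x)/2)
S(J, b) = -10 (S(J, b) = -½*4*(1 + 4) = -½*4*5 = -10)
(62 + S(2, 10))*√(-70 - 7) = (62 - 10)*√(-70 - 7) = 52*√(-77) = 52*(I*√77) = 52*I*√77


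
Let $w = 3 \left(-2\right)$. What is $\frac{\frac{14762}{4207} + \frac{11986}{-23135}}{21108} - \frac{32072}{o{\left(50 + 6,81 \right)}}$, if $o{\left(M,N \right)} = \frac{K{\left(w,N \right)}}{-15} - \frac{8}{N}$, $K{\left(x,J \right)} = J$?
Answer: $\frac{317680744834089654}{54466570706555} \approx 5832.6$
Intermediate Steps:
$w = -6$
$o{\left(M,N \right)} = - \frac{8}{N} - \frac{N}{15}$ ($o{\left(M,N \right)} = \frac{N}{-15} - \frac{8}{N} = N \left(- \frac{1}{15}\right) - \frac{8}{N} = - \frac{N}{15} - \frac{8}{N} = - \frac{8}{N} - \frac{N}{15}$)
$\frac{\frac{14762}{4207} + \frac{11986}{-23135}}{21108} - \frac{32072}{o{\left(50 + 6,81 \right)}} = \frac{\frac{14762}{4207} + \frac{11986}{-23135}}{21108} - \frac{32072}{- \frac{8}{81} - \frac{27}{5}} = \left(14762 \cdot \frac{1}{4207} + 11986 \left(- \frac{1}{23135}\right)\right) \frac{1}{21108} - \frac{32072}{\left(-8\right) \frac{1}{81} - \frac{27}{5}} = \left(\frac{14762}{4207} - \frac{11986}{23135}\right) \frac{1}{21108} - \frac{32072}{- \frac{8}{81} - \frac{27}{5}} = \frac{41584824}{13904135} \cdot \frac{1}{21108} - \frac{32072}{- \frac{2227}{405}} = \frac{3465402}{24457373465} - - \frac{12989160}{2227} = \frac{3465402}{24457373465} + \frac{12989160}{2227} = \frac{317680744834089654}{54466570706555}$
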